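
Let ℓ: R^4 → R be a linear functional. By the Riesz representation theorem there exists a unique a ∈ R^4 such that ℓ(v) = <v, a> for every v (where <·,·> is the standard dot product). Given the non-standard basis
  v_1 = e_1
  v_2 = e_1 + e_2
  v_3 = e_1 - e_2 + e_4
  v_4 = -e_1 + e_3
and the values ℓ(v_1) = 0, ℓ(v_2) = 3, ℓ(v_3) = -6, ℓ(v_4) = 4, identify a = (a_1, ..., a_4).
a = (0, 3, 4, -3)

Write a = (a_1, ..., a_4) in the standard basis. For each basis vector v_i, ℓ(v_i) = <v_i, a> is a linear equation in the a_j's. Collect the n equations into a matrix system V a = ℓ, where row i of V is v_i (expressed in the standard basis). Since V is invertible (lower-triangular with 1s on the diagonal, up to permutation), solve by back-substitution:
  V =
[[1, 0, 0, 0],
 [1, 1, 0, 0],
 [1, -1, 0, 1],
 [-1, 0, 1, 0]]
  V a = (0, 3, -6, 4)
Solving gives a = (0, 3, 4, -3).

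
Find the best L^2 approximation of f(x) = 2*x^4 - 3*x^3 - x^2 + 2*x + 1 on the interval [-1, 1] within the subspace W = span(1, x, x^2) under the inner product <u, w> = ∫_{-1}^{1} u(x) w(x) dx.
g(x) = 5*x^2/7 + x/5 + 29/35

The best approximation g ∈ W is the orthogonal projection of f onto W. Writing g = a_0 + a_1 x + a_2 x^2, the coefficients solve the normal equations G · a = b where
  G_{ij} = <φ_i, φ_j> and b_i = <f, φ_i>, with φ_0 = 1, φ_1 = x, φ_2 = x^2.
G =
  [2, 0, 2/3]
  [0, 2/3, 0]
  [2/3, 0, 2/5],
b = (32/15, 2/15, 88/105).
Solving gives a_0 = 29/35, a_1 = 1/5, a_2 = 5/7, so
  g(x) = 5*x^2/7 + x/5 + 29/35.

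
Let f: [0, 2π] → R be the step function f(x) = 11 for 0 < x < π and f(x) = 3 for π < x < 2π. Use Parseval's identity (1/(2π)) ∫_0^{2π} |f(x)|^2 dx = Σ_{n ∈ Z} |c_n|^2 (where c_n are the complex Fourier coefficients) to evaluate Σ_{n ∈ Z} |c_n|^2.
Σ |c_n|^2 = 65

Parseval equates the L^2 energy of f (normalised by 1/(2π)) with the ℓ^2 sum of its Fourier coefficients: (1/(2π)) ∫_0^{2π} |f|^2 = Σ |c_n|^2.
Compute the left side: (1/(2π)) [∫_0^π 11^2 dx + ∫_π^{2π} 3^2 dx] = (1/(2π)) · (121π + 9π) = (121 + 9)/2 = 65.
So Σ_{n ∈ Z} |c_n|^2 = 65.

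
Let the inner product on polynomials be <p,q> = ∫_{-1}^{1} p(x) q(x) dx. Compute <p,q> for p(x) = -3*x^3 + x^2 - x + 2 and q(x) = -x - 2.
<p,q> = -112/15

Expand the product: p(x)·q(x) = 3*x^4 + 5*x^3 - x^2 - 4.
∫_{-1}^{1} of each monomial x^k gives [2/(k+1) if k even, 0 if k odd]. Integrating term-by-term (or equivalently evaluating the antiderivative F(x) = 3*x^5/5 + 5*x^4/4 - x^3/3 - 4*x at the endpoints):
  F(1) − F(−1) = -149/60 − (299/60) = -112/15.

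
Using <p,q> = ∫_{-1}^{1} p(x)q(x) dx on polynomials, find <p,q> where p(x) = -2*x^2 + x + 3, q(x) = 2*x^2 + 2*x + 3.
<p,q> = 266/15

Expand the product: p(x)·q(x) = -4*x^4 - 2*x^3 + 2*x^2 + 9*x + 9.
∫_{-1}^{1} of each monomial x^k gives [2/(k+1) if k even, 0 if k odd]. Integrating term-by-term (or equivalently evaluating the antiderivative F(x) = -4*x^5/5 - x^4/2 + 2*x^3/3 + 9*x^2/2 + 9*x at the endpoints):
  F(1) − F(−1) = 193/15 − (-73/15) = 266/15.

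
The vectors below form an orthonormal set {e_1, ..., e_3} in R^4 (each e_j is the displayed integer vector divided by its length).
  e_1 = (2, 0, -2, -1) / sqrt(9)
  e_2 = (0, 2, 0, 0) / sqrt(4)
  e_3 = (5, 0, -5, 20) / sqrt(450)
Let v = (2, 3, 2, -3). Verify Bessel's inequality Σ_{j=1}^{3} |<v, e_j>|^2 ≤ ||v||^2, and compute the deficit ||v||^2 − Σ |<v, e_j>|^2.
Σ |<v, e_j>|^2 = 18; ||v||^2 = 26; deficit = 8

Write each e_j = u_j / sqrt(<u_j, u_j>) where u_j is the displayed integer vector. Then <v, e_j> = <v, u_j> / sqrt(<u_j, u_j>), so |<v, e_j>|^2 = <v, u_j>^2 / <u_j, u_j>.
Coefficients: <v, e_1> = 3/sqrt(9), <v, e_2> = 6/sqrt(4), <v, e_3> = -60/sqrt(450).
Square and sum: Σ |<v, e_j>|^2 = 18.
Compute ||v||^2 = v·v = 26.
Deficit = 26 − 18 = 8 ≥ 0, confirming Bessel's inequality. (The deficit equals ||v − Σ <v,e_j> e_j||^2, the squared distance from v to span{e_j}.)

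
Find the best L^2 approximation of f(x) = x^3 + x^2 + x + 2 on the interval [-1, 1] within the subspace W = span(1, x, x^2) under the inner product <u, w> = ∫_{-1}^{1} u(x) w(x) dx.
g(x) = x^2 + 8*x/5 + 2

The best approximation g ∈ W is the orthogonal projection of f onto W. Writing g = a_0 + a_1 x + a_2 x^2, the coefficients solve the normal equations G · a = b where
  G_{ij} = <φ_i, φ_j> and b_i = <f, φ_i>, with φ_0 = 1, φ_1 = x, φ_2 = x^2.
G =
  [2, 0, 2/3]
  [0, 2/3, 0]
  [2/3, 0, 2/5],
b = (14/3, 16/15, 26/15).
Solving gives a_0 = 2, a_1 = 8/5, a_2 = 1, so
  g(x) = x^2 + 8*x/5 + 2.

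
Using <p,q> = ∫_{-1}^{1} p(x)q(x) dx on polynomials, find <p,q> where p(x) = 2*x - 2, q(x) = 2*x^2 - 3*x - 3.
<p,q> = 16/3

Expand the product: p(x)·q(x) = 4*x^3 - 10*x^2 + 6.
∫_{-1}^{1} of each monomial x^k gives [2/(k+1) if k even, 0 if k odd]. Integrating term-by-term (or equivalently evaluating the antiderivative F(x) = x^4 - 10*x^3/3 + 6*x at the endpoints):
  F(1) − F(−1) = 11/3 − (-5/3) = 16/3.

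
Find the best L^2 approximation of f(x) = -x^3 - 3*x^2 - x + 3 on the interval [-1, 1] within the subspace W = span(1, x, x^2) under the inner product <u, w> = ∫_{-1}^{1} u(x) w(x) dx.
g(x) = -3*x^2 - 8*x/5 + 3

The best approximation g ∈ W is the orthogonal projection of f onto W. Writing g = a_0 + a_1 x + a_2 x^2, the coefficients solve the normal equations G · a = b where
  G_{ij} = <φ_i, φ_j> and b_i = <f, φ_i>, with φ_0 = 1, φ_1 = x, φ_2 = x^2.
G =
  [2, 0, 2/3]
  [0, 2/3, 0]
  [2/3, 0, 2/5],
b = (4, -16/15, 4/5).
Solving gives a_0 = 3, a_1 = -8/5, a_2 = -3, so
  g(x) = -3*x^2 - 8*x/5 + 3.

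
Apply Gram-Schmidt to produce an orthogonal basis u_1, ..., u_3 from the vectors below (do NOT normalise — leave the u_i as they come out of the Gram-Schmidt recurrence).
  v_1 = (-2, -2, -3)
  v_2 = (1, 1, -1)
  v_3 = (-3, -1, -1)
Orthogonal basis:
  u_1 = (-2, -2, -3)
  u_2 = (15/17, 15/17, -20/17)
  u_3 = (-1, 1, 0)

Apply the Gram-Schmidt recurrence
  u_1 = v_1
  u_i = v_i − Σ_{j<i} ((v_i · u_j) / (u_j · u_j)) · u_j.

Step by step this gives:
  u_1 = (-2, -2, -3)
  u_2 = (15/17, 15/17, -20/17)
  u_3 = (-1, 1, 0)

Orthogonality check:
  u_2 · u_1 = 0 (should be 0)
  u_3 · u_1 = 0 (should be 0)
  u_3 · u_2 = 0 (should be 0)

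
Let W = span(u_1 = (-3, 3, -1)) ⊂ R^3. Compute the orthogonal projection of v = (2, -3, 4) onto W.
proj_W(v) = (3, -3, 1)

Set up U = [u_1 | ... | u_1] ∈ R^(3×1). The projector onto W = col(U) is P = U (U^T U)^(-1) U^T.
Compute U^T U =
  [19],
and U^T v = (-19).
Solve U^T U · c = U^T v for the coefficients: c = (-1). The projection is proj_W(v) = U c.
Check: (v - proj_W(v)) · u_1 = 0  (should be 0).
Result: proj_W(v) = (3, -3, 1).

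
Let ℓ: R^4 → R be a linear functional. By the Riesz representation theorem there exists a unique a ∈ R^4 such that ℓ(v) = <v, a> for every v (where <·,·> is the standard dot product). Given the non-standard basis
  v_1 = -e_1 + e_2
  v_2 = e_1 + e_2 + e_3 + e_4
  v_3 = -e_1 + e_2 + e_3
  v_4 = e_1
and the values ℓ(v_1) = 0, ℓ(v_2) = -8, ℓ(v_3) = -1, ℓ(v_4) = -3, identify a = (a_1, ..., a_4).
a = (-3, -3, -1, -1)

Write a = (a_1, ..., a_4) in the standard basis. For each basis vector v_i, ℓ(v_i) = <v_i, a> is a linear equation in the a_j's. Collect the n equations into a matrix system V a = ℓ, where row i of V is v_i (expressed in the standard basis). Since V is invertible (lower-triangular with 1s on the diagonal, up to permutation), solve by back-substitution:
  V =
[[-1, 1, 0, 0],
 [1, 1, 1, 1],
 [-1, 1, 1, 0],
 [1, 0, 0, 0]]
  V a = (0, -8, -1, -3)
Solving gives a = (-3, -3, -1, -1).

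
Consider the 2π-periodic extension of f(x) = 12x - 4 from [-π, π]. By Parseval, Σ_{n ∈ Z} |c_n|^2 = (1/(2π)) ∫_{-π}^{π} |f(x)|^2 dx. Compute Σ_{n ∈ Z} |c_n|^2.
Σ |c_n|^2 = 48π^2 + 16

Expand and integrate term by term over [-π, π]:
  ∫ (12x)^2 dx = 144·(2π^3/3); ∫ 2·12·(-4)·x dx = 0 (odd integrand); ∫ (-4)^2 dx = 16·2π.
So (1/(2π)) ∫_{-π}^{π} (12x - 4)^2 dx = 144π^2/3 + 16 = 48π^2 + 16.
Parseval ⇒ Σ |c_n|^2 = 48π^2 + 16.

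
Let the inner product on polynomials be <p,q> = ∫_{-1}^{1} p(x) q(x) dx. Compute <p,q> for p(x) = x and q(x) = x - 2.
<p,q> = 2/3

Expand the product: p(x)·q(x) = x^2 - 2*x.
∫_{-1}^{1} of each monomial x^k gives [2/(k+1) if k even, 0 if k odd]. Integrating term-by-term (or equivalently evaluating the antiderivative F(x) = x^3/3 - x^2 at the endpoints):
  F(1) − F(−1) = -2/3 − (-4/3) = 2/3.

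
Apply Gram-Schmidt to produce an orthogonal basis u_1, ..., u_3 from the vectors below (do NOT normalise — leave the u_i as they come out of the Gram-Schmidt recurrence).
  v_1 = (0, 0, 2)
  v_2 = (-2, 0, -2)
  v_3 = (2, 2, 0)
Orthogonal basis:
  u_1 = (0, 0, 2)
  u_2 = (-2, 0, 0)
  u_3 = (0, 2, 0)

Apply the Gram-Schmidt recurrence
  u_1 = v_1
  u_i = v_i − Σ_{j<i} ((v_i · u_j) / (u_j · u_j)) · u_j.

Step by step this gives:
  u_1 = (0, 0, 2)
  u_2 = (-2, 0, 0)
  u_3 = (0, 2, 0)

Orthogonality check:
  u_2 · u_1 = 0 (should be 0)
  u_3 · u_1 = 0 (should be 0)
  u_3 · u_2 = 0 (should be 0)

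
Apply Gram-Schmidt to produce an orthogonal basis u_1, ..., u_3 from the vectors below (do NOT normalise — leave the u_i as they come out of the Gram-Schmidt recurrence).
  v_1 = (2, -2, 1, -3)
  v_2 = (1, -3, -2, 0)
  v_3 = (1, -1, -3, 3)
Orthogonal basis:
  u_1 = (2, -2, 1, -3)
  u_2 = (1/3, -7/3, -7/3, 1)
  u_3 = (83/54, 31/54, -5/54, 11/18)

Apply the Gram-Schmidt recurrence
  u_1 = v_1
  u_i = v_i − Σ_{j<i} ((v_i · u_j) / (u_j · u_j)) · u_j.

Step by step this gives:
  u_1 = (2, -2, 1, -3)
  u_2 = (1/3, -7/3, -7/3, 1)
  u_3 = (83/54, 31/54, -5/54, 11/18)

Orthogonality check:
  u_2 · u_1 = 0 (should be 0)
  u_3 · u_1 = 0 (should be 0)
  u_3 · u_2 = 0 (should be 0)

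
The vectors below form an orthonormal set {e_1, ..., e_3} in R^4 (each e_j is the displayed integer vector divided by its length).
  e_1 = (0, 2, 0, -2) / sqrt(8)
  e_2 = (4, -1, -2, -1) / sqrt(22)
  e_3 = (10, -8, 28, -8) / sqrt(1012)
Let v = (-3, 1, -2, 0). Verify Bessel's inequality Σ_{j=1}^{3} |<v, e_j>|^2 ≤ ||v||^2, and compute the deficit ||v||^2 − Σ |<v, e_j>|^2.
Σ |<v, e_j>|^2 = 297/23; ||v||^2 = 14; deficit = 25/23

Write each e_j = u_j / sqrt(<u_j, u_j>) where u_j is the displayed integer vector. Then <v, e_j> = <v, u_j> / sqrt(<u_j, u_j>), so |<v, e_j>|^2 = <v, u_j>^2 / <u_j, u_j>.
Coefficients: <v, e_1> = 2/sqrt(8), <v, e_2> = -9/sqrt(22), <v, e_3> = -94/sqrt(1012).
Square and sum: Σ |<v, e_j>|^2 = 297/23.
Compute ||v||^2 = v·v = 14.
Deficit = 14 − 297/23 = 25/23 ≥ 0, confirming Bessel's inequality. (The deficit equals ||v − Σ <v,e_j> e_j||^2, the squared distance from v to span{e_j}.)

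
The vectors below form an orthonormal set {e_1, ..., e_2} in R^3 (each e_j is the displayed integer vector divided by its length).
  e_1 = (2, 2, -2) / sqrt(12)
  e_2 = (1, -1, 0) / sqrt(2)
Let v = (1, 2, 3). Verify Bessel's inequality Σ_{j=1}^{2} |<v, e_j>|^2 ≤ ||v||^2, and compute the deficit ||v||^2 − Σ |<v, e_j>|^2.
Σ |<v, e_j>|^2 = 1/2; ||v||^2 = 14; deficit = 27/2

Write each e_j = u_j / sqrt(<u_j, u_j>) where u_j is the displayed integer vector. Then <v, e_j> = <v, u_j> / sqrt(<u_j, u_j>), so |<v, e_j>|^2 = <v, u_j>^2 / <u_j, u_j>.
Coefficients: <v, e_1> = 0/sqrt(12), <v, e_2> = -1/sqrt(2).
Square and sum: Σ |<v, e_j>|^2 = 1/2.
Compute ||v||^2 = v·v = 14.
Deficit = 14 − 1/2 = 27/2 ≥ 0, confirming Bessel's inequality. (The deficit equals ||v − Σ <v,e_j> e_j||^2, the squared distance from v to span{e_j}.)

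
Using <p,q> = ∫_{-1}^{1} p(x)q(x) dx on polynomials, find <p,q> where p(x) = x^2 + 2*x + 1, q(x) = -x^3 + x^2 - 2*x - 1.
<p,q> = -76/15

Expand the product: p(x)·q(x) = -x^5 - x^4 - x^3 - 4*x^2 - 4*x - 1.
∫_{-1}^{1} of each monomial x^k gives [2/(k+1) if k even, 0 if k odd]. Integrating term-by-term (or equivalently evaluating the antiderivative F(x) = -x^6/6 - x^5/5 - x^4/4 - 4*x^3/3 - 2*x^2 - x at the endpoints):
  F(1) − F(−1) = -99/20 − (7/60) = -76/15.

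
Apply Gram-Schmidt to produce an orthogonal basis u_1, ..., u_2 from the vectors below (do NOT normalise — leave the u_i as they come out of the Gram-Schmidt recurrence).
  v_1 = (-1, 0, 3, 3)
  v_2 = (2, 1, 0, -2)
Orthogonal basis:
  u_1 = (-1, 0, 3, 3)
  u_2 = (30/19, 1, 24/19, -14/19)

Apply the Gram-Schmidt recurrence
  u_1 = v_1
  u_i = v_i − Σ_{j<i} ((v_i · u_j) / (u_j · u_j)) · u_j.

Step by step this gives:
  u_1 = (-1, 0, 3, 3)
  u_2 = (30/19, 1, 24/19, -14/19)

Orthogonality check:
  u_2 · u_1 = 0 (should be 0)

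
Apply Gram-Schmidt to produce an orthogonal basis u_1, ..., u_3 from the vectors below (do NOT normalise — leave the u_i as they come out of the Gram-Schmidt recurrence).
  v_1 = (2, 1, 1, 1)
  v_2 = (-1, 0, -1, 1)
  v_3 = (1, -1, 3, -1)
Orthogonal basis:
  u_1 = (2, 1, 1, 1)
  u_2 = (-3/7, 2/7, -5/7, 9/7)
  u_3 = (-10/17, -16/17, 23/17, 13/17)

Apply the Gram-Schmidt recurrence
  u_1 = v_1
  u_i = v_i − Σ_{j<i} ((v_i · u_j) / (u_j · u_j)) · u_j.

Step by step this gives:
  u_1 = (2, 1, 1, 1)
  u_2 = (-3/7, 2/7, -5/7, 9/7)
  u_3 = (-10/17, -16/17, 23/17, 13/17)

Orthogonality check:
  u_2 · u_1 = 0 (should be 0)
  u_3 · u_1 = 0 (should be 0)
  u_3 · u_2 = 0 (should be 0)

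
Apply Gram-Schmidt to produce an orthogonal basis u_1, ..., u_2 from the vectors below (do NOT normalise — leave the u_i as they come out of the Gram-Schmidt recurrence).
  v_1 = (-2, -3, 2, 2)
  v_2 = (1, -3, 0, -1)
Orthogonal basis:
  u_1 = (-2, -3, 2, 2)
  u_2 = (31/21, -16/7, -10/21, -31/21)

Apply the Gram-Schmidt recurrence
  u_1 = v_1
  u_i = v_i − Σ_{j<i} ((v_i · u_j) / (u_j · u_j)) · u_j.

Step by step this gives:
  u_1 = (-2, -3, 2, 2)
  u_2 = (31/21, -16/7, -10/21, -31/21)

Orthogonality check:
  u_2 · u_1 = 0 (should be 0)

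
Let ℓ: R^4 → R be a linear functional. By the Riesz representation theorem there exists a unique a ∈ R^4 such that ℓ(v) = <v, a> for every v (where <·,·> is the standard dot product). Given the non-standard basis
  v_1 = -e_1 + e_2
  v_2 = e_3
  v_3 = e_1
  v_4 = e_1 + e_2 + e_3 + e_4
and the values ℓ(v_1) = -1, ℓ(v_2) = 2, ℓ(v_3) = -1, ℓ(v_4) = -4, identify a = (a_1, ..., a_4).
a = (-1, -2, 2, -3)

Write a = (a_1, ..., a_4) in the standard basis. For each basis vector v_i, ℓ(v_i) = <v_i, a> is a linear equation in the a_j's. Collect the n equations into a matrix system V a = ℓ, where row i of V is v_i (expressed in the standard basis). Since V is invertible (lower-triangular with 1s on the diagonal, up to permutation), solve by back-substitution:
  V =
[[-1, 1, 0, 0],
 [0, 0, 1, 0],
 [1, 0, 0, 0],
 [1, 1, 1, 1]]
  V a = (-1, 2, -1, -4)
Solving gives a = (-1, -2, 2, -3).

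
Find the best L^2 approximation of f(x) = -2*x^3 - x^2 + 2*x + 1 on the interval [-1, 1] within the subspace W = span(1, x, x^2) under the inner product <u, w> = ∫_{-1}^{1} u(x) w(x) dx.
g(x) = -x^2 + 4*x/5 + 1

The best approximation g ∈ W is the orthogonal projection of f onto W. Writing g = a_0 + a_1 x + a_2 x^2, the coefficients solve the normal equations G · a = b where
  G_{ij} = <φ_i, φ_j> and b_i = <f, φ_i>, with φ_0 = 1, φ_1 = x, φ_2 = x^2.
G =
  [2, 0, 2/3]
  [0, 2/3, 0]
  [2/3, 0, 2/5],
b = (4/3, 8/15, 4/15).
Solving gives a_0 = 1, a_1 = 4/5, a_2 = -1, so
  g(x) = -x^2 + 4*x/5 + 1.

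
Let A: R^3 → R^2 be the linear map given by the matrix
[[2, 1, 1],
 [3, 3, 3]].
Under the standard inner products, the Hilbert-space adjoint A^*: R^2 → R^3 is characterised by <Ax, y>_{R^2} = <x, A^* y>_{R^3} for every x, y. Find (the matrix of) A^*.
A^* = A^T =
[[2, 3],
 [1, 3],
 [1, 3]]

For real matrices with standard dot products, the defining identity <Ax, y> = <x, A^* y> gives (Ax)^T y = x^T (A^*) y, i.e. x^T A^T y = x^T (A^*) y. Since this holds for all x, y, we must have A^* = A^T. Therefore
A^* =
[[2, 3],
 [1, 3],
 [1, 3]].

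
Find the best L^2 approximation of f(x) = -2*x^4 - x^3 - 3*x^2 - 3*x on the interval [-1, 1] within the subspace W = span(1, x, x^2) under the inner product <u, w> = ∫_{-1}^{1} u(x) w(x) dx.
g(x) = -33*x^2/7 - 18*x/5 + 6/35

The best approximation g ∈ W is the orthogonal projection of f onto W. Writing g = a_0 + a_1 x + a_2 x^2, the coefficients solve the normal equations G · a = b where
  G_{ij} = <φ_i, φ_j> and b_i = <f, φ_i>, with φ_0 = 1, φ_1 = x, φ_2 = x^2.
G =
  [2, 0, 2/3]
  [0, 2/3, 0]
  [2/3, 0, 2/5],
b = (-14/5, -12/5, -62/35).
Solving gives a_0 = 6/35, a_1 = -18/5, a_2 = -33/7, so
  g(x) = -33*x^2/7 - 18*x/5 + 6/35.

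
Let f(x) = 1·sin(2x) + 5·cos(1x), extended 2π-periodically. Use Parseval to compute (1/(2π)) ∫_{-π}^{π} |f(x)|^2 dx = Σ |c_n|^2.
Σ |c_n|^2 = 13

Expand |f|^2 and use orthogonality of {sin(nx), cos(mx)} on [-π, π]:
  ∫_{-π}^{π} sin(nx)^2 dx = π, ∫ cos(mx)^2 dx = π, and cross terms integrate to 0.
So ∫_{-π}^{π} f(x)^2 dx = 1^2 · π + 5^2 · π = (1 + 25)π.
Divide by 2π: (1 + 25)/2 = 13.
By Parseval, this equals Σ |c_n|^2.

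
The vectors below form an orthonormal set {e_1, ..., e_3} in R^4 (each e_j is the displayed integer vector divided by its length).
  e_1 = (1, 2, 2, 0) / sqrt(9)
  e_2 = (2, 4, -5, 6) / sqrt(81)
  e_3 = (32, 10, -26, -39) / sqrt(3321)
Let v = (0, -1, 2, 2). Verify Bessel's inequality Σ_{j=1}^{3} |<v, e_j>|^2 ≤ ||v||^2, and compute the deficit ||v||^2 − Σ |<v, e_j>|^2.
Σ |<v, e_j>|^2 = 2360/369; ||v||^2 = 9; deficit = 961/369

Write each e_j = u_j / sqrt(<u_j, u_j>) where u_j is the displayed integer vector. Then <v, e_j> = <v, u_j> / sqrt(<u_j, u_j>), so |<v, e_j>|^2 = <v, u_j>^2 / <u_j, u_j>.
Coefficients: <v, e_1> = 2/sqrt(9), <v, e_2> = -2/sqrt(81), <v, e_3> = -140/sqrt(3321).
Square and sum: Σ |<v, e_j>|^2 = 2360/369.
Compute ||v||^2 = v·v = 9.
Deficit = 9 − 2360/369 = 961/369 ≥ 0, confirming Bessel's inequality. (The deficit equals ||v − Σ <v,e_j> e_j||^2, the squared distance from v to span{e_j}.)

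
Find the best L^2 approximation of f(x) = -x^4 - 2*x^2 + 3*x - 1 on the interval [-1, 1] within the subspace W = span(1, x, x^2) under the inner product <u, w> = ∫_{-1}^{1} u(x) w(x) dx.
g(x) = -20*x^2/7 + 3*x - 32/35

The best approximation g ∈ W is the orthogonal projection of f onto W. Writing g = a_0 + a_1 x + a_2 x^2, the coefficients solve the normal equations G · a = b where
  G_{ij} = <φ_i, φ_j> and b_i = <f, φ_i>, with φ_0 = 1, φ_1 = x, φ_2 = x^2.
G =
  [2, 0, 2/3]
  [0, 2/3, 0]
  [2/3, 0, 2/5],
b = (-56/15, 2, -184/105).
Solving gives a_0 = -32/35, a_1 = 3, a_2 = -20/7, so
  g(x) = -20*x^2/7 + 3*x - 32/35.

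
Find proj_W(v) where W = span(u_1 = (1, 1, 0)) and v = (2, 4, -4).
proj_W(v) = (3, 3, 0)

Set up U = [u_1 | ... | u_1] ∈ R^(3×1). The projector onto W = col(U) is P = U (U^T U)^(-1) U^T.
Compute U^T U =
  [2],
and U^T v = (6).
Solve U^T U · c = U^T v for the coefficients: c = (3). The projection is proj_W(v) = U c.
Check: (v - proj_W(v)) · u_1 = 0  (should be 0).
Result: proj_W(v) = (3, 3, 0).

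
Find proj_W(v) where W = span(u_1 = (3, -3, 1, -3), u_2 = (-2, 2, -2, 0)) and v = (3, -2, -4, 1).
proj_W(v) = (23/35, -23/35, -11/35, -51/35)

Set up U = [u_1 | ... | u_2] ∈ R^(4×2). The projector onto W = col(U) is P = U (U^T U)^(-1) U^T.
Compute U^T U =
  [28, -14]
  [-14, 12],
and U^T v = (8, -2).
Solve U^T U · c = U^T v for the coefficients: c = (17/35, 2/5). The projection is proj_W(v) = U c.
Check: (v - proj_W(v)) · u_1 = 0  (should be 0).
Check: (v - proj_W(v)) · u_2 = 0  (should be 0).
Result: proj_W(v) = (23/35, -23/35, -11/35, -51/35).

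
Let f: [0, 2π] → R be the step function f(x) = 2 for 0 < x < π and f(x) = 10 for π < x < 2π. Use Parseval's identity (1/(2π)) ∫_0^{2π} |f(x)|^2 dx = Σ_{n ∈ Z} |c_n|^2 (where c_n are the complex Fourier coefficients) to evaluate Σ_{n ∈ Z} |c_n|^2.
Σ |c_n|^2 = 52

Parseval equates the L^2 energy of f (normalised by 1/(2π)) with the ℓ^2 sum of its Fourier coefficients: (1/(2π)) ∫_0^{2π} |f|^2 = Σ |c_n|^2.
Compute the left side: (1/(2π)) [∫_0^π 2^2 dx + ∫_π^{2π} 10^2 dx] = (1/(2π)) · (4π + 100π) = (4 + 100)/2 = 52.
So Σ_{n ∈ Z} |c_n|^2 = 52.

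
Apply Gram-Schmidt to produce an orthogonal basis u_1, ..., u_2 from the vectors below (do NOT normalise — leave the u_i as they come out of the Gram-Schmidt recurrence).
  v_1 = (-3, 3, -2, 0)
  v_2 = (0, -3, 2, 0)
Orthogonal basis:
  u_1 = (-3, 3, -2, 0)
  u_2 = (-39/22, -27/22, 9/11, 0)

Apply the Gram-Schmidt recurrence
  u_1 = v_1
  u_i = v_i − Σ_{j<i} ((v_i · u_j) / (u_j · u_j)) · u_j.

Step by step this gives:
  u_1 = (-3, 3, -2, 0)
  u_2 = (-39/22, -27/22, 9/11, 0)

Orthogonality check:
  u_2 · u_1 = 0 (should be 0)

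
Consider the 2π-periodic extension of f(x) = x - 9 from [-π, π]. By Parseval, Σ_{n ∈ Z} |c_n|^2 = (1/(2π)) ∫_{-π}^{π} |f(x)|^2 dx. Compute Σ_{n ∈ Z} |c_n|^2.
Σ |c_n|^2 = π^2/3 + 81

Expand and integrate term by term over [-π, π]:
  ∫ (x)^2 dx = 1·(2π^3/3); ∫ 2·1·(-9)·x dx = 0 (odd integrand); ∫ (-9)^2 dx = 81·2π.
So (1/(2π)) ∫_{-π}^{π} (x - 9)^2 dx = 1π^2/3 + 81 = π^2/3 + 81.
Parseval ⇒ Σ |c_n|^2 = π^2/3 + 81.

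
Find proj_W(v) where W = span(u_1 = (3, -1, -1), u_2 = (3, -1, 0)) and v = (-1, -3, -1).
proj_W(v) = (0, 0, -1)

Set up U = [u_1 | ... | u_2] ∈ R^(3×2). The projector onto W = col(U) is P = U (U^T U)^(-1) U^T.
Compute U^T U =
  [11, 10]
  [10, 10],
and U^T v = (1, 0).
Solve U^T U · c = U^T v for the coefficients: c = (1, -1). The projection is proj_W(v) = U c.
Check: (v - proj_W(v)) · u_1 = 0  (should be 0).
Check: (v - proj_W(v)) · u_2 = 0  (should be 0).
Result: proj_W(v) = (0, 0, -1).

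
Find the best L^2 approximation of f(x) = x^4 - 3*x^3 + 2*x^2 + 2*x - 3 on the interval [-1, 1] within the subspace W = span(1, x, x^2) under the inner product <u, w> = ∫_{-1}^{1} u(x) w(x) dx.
g(x) = 20*x^2/7 + x/5 - 108/35

The best approximation g ∈ W is the orthogonal projection of f onto W. Writing g = a_0 + a_1 x + a_2 x^2, the coefficients solve the normal equations G · a = b where
  G_{ij} = <φ_i, φ_j> and b_i = <f, φ_i>, with φ_0 = 1, φ_1 = x, φ_2 = x^2.
G =
  [2, 0, 2/3]
  [0, 2/3, 0]
  [2/3, 0, 2/5],
b = (-64/15, 2/15, -32/35).
Solving gives a_0 = -108/35, a_1 = 1/5, a_2 = 20/7, so
  g(x) = 20*x^2/7 + x/5 - 108/35.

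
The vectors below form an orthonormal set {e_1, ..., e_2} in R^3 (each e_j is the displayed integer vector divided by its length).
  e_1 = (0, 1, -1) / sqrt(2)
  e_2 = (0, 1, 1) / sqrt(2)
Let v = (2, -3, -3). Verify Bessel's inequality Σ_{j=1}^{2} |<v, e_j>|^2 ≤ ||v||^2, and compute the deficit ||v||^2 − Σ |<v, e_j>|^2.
Σ |<v, e_j>|^2 = 18; ||v||^2 = 22; deficit = 4

Write each e_j = u_j / sqrt(<u_j, u_j>) where u_j is the displayed integer vector. Then <v, e_j> = <v, u_j> / sqrt(<u_j, u_j>), so |<v, e_j>|^2 = <v, u_j>^2 / <u_j, u_j>.
Coefficients: <v, e_1> = 0/sqrt(2), <v, e_2> = -6/sqrt(2).
Square and sum: Σ |<v, e_j>|^2 = 18.
Compute ||v||^2 = v·v = 22.
Deficit = 22 − 18 = 4 ≥ 0, confirming Bessel's inequality. (The deficit equals ||v − Σ <v,e_j> e_j||^2, the squared distance from v to span{e_j}.)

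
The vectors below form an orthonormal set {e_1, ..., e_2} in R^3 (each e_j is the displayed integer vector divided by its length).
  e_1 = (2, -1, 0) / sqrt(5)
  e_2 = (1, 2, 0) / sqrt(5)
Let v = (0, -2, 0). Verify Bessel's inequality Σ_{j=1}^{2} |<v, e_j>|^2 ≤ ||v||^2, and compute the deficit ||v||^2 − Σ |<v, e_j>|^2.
Σ |<v, e_j>|^2 = 4; ||v||^2 = 4; deficit = 0

Write each e_j = u_j / sqrt(<u_j, u_j>) where u_j is the displayed integer vector. Then <v, e_j> = <v, u_j> / sqrt(<u_j, u_j>), so |<v, e_j>|^2 = <v, u_j>^2 / <u_j, u_j>.
Coefficients: <v, e_1> = 2/sqrt(5), <v, e_2> = -4/sqrt(5).
Square and sum: Σ |<v, e_j>|^2 = 4.
Compute ||v||^2 = v·v = 4.
Deficit = 4 − 4 = 0 ≥ 0, confirming Bessel's inequality. (The deficit equals ||v − Σ <v,e_j> e_j||^2, the squared distance from v to span{e_j}.)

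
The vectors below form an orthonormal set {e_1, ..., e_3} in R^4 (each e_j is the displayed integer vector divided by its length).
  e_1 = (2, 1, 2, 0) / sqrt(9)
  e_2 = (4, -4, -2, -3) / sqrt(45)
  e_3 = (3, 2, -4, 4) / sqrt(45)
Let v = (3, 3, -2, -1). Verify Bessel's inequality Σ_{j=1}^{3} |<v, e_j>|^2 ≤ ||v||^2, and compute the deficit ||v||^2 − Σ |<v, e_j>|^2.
Σ |<v, e_j>|^2 = 107/9; ||v||^2 = 23; deficit = 100/9

Write each e_j = u_j / sqrt(<u_j, u_j>) where u_j is the displayed integer vector. Then <v, e_j> = <v, u_j> / sqrt(<u_j, u_j>), so |<v, e_j>|^2 = <v, u_j>^2 / <u_j, u_j>.
Coefficients: <v, e_1> = 5/sqrt(9), <v, e_2> = 7/sqrt(45), <v, e_3> = 19/sqrt(45).
Square and sum: Σ |<v, e_j>|^2 = 107/9.
Compute ||v||^2 = v·v = 23.
Deficit = 23 − 107/9 = 100/9 ≥ 0, confirming Bessel's inequality. (The deficit equals ||v − Σ <v,e_j> e_j||^2, the squared distance from v to span{e_j}.)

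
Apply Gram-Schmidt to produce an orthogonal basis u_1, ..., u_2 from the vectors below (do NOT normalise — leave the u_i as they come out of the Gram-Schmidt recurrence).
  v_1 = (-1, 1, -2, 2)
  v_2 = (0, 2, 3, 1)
Orthogonal basis:
  u_1 = (-1, 1, -2, 2)
  u_2 = (-1/5, 11/5, 13/5, 7/5)

Apply the Gram-Schmidt recurrence
  u_1 = v_1
  u_i = v_i − Σ_{j<i} ((v_i · u_j) / (u_j · u_j)) · u_j.

Step by step this gives:
  u_1 = (-1, 1, -2, 2)
  u_2 = (-1/5, 11/5, 13/5, 7/5)

Orthogonality check:
  u_2 · u_1 = 0 (should be 0)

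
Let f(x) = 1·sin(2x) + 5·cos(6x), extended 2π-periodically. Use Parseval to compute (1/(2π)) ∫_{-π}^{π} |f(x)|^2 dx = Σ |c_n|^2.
Σ |c_n|^2 = 13

Expand |f|^2 and use orthogonality of {sin(nx), cos(mx)} on [-π, π]:
  ∫_{-π}^{π} sin(nx)^2 dx = π, ∫ cos(mx)^2 dx = π, and cross terms integrate to 0.
So ∫_{-π}^{π} f(x)^2 dx = 1^2 · π + 5^2 · π = (1 + 25)π.
Divide by 2π: (1 + 25)/2 = 13.
By Parseval, this equals Σ |c_n|^2.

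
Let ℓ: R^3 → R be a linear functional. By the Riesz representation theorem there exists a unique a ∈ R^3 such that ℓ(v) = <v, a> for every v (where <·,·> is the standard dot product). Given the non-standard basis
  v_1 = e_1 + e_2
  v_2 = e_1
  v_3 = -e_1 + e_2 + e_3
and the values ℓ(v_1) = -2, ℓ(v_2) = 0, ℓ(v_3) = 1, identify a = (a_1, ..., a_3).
a = (0, -2, 3)

Write a = (a_1, ..., a_3) in the standard basis. For each basis vector v_i, ℓ(v_i) = <v_i, a> is a linear equation in the a_j's. Collect the n equations into a matrix system V a = ℓ, where row i of V is v_i (expressed in the standard basis). Since V is invertible (lower-triangular with 1s on the diagonal, up to permutation), solve by back-substitution:
  V =
[[1, 1, 0],
 [1, 0, 0],
 [-1, 1, 1]]
  V a = (-2, 0, 1)
Solving gives a = (0, -2, 3).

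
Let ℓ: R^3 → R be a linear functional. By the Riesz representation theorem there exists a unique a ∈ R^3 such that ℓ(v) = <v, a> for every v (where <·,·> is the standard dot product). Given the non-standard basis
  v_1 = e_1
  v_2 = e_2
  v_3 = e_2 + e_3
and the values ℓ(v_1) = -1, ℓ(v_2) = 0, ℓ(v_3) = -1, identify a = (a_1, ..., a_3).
a = (-1, 0, -1)

Write a = (a_1, ..., a_3) in the standard basis. For each basis vector v_i, ℓ(v_i) = <v_i, a> is a linear equation in the a_j's. Collect the n equations into a matrix system V a = ℓ, where row i of V is v_i (expressed in the standard basis). Since V is invertible (lower-triangular with 1s on the diagonal, up to permutation), solve by back-substitution:
  V =
[[1, 0, 0],
 [0, 1, 0],
 [0, 1, 1]]
  V a = (-1, 0, -1)
Solving gives a = (-1, 0, -1).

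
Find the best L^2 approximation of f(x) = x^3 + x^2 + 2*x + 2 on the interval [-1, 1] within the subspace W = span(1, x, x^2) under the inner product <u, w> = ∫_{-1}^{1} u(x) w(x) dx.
g(x) = x^2 + 13*x/5 + 2

The best approximation g ∈ W is the orthogonal projection of f onto W. Writing g = a_0 + a_1 x + a_2 x^2, the coefficients solve the normal equations G · a = b where
  G_{ij} = <φ_i, φ_j> and b_i = <f, φ_i>, with φ_0 = 1, φ_1 = x, φ_2 = x^2.
G =
  [2, 0, 2/3]
  [0, 2/3, 0]
  [2/3, 0, 2/5],
b = (14/3, 26/15, 26/15).
Solving gives a_0 = 2, a_1 = 13/5, a_2 = 1, so
  g(x) = x^2 + 13*x/5 + 2.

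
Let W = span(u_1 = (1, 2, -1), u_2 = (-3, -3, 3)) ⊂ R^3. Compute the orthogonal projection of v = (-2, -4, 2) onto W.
proj_W(v) = (-2, -4, 2)

Set up U = [u_1 | ... | u_2] ∈ R^(3×2). The projector onto W = col(U) is P = U (U^T U)^(-1) U^T.
Compute U^T U =
  [6, -12]
  [-12, 27],
and U^T v = (-12, 24).
Solve U^T U · c = U^T v for the coefficients: c = (-2, 0). The projection is proj_W(v) = U c.
Check: (v - proj_W(v)) · u_1 = 0  (should be 0).
Check: (v - proj_W(v)) · u_2 = 0  (should be 0).
Result: proj_W(v) = (-2, -4, 2).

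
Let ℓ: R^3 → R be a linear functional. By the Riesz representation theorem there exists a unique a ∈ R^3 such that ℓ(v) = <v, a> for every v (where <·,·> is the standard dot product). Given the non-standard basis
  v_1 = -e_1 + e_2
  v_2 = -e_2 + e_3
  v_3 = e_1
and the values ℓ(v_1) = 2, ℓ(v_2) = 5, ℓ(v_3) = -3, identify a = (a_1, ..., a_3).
a = (-3, -1, 4)

Write a = (a_1, ..., a_3) in the standard basis. For each basis vector v_i, ℓ(v_i) = <v_i, a> is a linear equation in the a_j's. Collect the n equations into a matrix system V a = ℓ, where row i of V is v_i (expressed in the standard basis). Since V is invertible (lower-triangular with 1s on the diagonal, up to permutation), solve by back-substitution:
  V =
[[-1, 1, 0],
 [0, -1, 1],
 [1, 0, 0]]
  V a = (2, 5, -3)
Solving gives a = (-3, -1, 4).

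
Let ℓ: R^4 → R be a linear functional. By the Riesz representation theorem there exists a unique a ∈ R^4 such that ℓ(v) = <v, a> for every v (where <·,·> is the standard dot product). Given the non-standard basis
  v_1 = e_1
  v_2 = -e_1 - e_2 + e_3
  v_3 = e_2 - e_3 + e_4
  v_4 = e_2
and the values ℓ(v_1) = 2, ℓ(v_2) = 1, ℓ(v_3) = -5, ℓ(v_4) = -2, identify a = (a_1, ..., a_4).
a = (2, -2, 1, -2)

Write a = (a_1, ..., a_4) in the standard basis. For each basis vector v_i, ℓ(v_i) = <v_i, a> is a linear equation in the a_j's. Collect the n equations into a matrix system V a = ℓ, where row i of V is v_i (expressed in the standard basis). Since V is invertible (lower-triangular with 1s on the diagonal, up to permutation), solve by back-substitution:
  V =
[[1, 0, 0, 0],
 [-1, -1, 1, 0],
 [0, 1, -1, 1],
 [0, 1, 0, 0]]
  V a = (2, 1, -5, -2)
Solving gives a = (2, -2, 1, -2).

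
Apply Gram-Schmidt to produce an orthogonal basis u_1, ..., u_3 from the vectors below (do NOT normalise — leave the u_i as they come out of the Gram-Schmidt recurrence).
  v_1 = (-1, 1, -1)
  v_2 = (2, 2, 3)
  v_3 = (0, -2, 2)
Orthogonal basis:
  u_1 = (-1, 1, -1)
  u_2 = (1, 3, 2)
  u_3 = (-25/21, -5/21, 20/21)

Apply the Gram-Schmidt recurrence
  u_1 = v_1
  u_i = v_i − Σ_{j<i} ((v_i · u_j) / (u_j · u_j)) · u_j.

Step by step this gives:
  u_1 = (-1, 1, -1)
  u_2 = (1, 3, 2)
  u_3 = (-25/21, -5/21, 20/21)

Orthogonality check:
  u_2 · u_1 = 0 (should be 0)
  u_3 · u_1 = 0 (should be 0)
  u_3 · u_2 = 0 (should be 0)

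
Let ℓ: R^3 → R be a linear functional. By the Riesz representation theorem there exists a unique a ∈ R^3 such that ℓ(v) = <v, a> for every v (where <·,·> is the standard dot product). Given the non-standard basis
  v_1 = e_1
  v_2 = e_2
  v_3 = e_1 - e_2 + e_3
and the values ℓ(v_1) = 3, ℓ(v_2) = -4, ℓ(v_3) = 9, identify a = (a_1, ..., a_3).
a = (3, -4, 2)

Write a = (a_1, ..., a_3) in the standard basis. For each basis vector v_i, ℓ(v_i) = <v_i, a> is a linear equation in the a_j's. Collect the n equations into a matrix system V a = ℓ, where row i of V is v_i (expressed in the standard basis). Since V is invertible (lower-triangular with 1s on the diagonal, up to permutation), solve by back-substitution:
  V =
[[1, 0, 0],
 [0, 1, 0],
 [1, -1, 1]]
  V a = (3, -4, 9)
Solving gives a = (3, -4, 2).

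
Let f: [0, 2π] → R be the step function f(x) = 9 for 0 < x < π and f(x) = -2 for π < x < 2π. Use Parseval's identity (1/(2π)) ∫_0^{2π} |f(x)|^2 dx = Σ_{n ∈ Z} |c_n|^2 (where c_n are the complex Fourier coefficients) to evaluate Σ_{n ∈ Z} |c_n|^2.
Σ |c_n|^2 = 85/2

Parseval equates the L^2 energy of f (normalised by 1/(2π)) with the ℓ^2 sum of its Fourier coefficients: (1/(2π)) ∫_0^{2π} |f|^2 = Σ |c_n|^2.
Compute the left side: (1/(2π)) [∫_0^π 9^2 dx + ∫_π^{2π} (-2)^2 dx] = (1/(2π)) · (81π + 4π) = (81 + 4)/2 = 85/2.
So Σ_{n ∈ Z} |c_n|^2 = 85/2.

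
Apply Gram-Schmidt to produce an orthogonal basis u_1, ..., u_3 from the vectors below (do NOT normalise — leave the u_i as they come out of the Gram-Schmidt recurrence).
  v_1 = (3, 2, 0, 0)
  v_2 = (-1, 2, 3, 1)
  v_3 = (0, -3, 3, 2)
Orthogonal basis:
  u_1 = (3, 2, 0, 0)
  u_2 = (-16/13, 24/13, 3, 1)
  u_3 = (178/97, -267/97, 369/194, 317/194)

Apply the Gram-Schmidt recurrence
  u_1 = v_1
  u_i = v_i − Σ_{j<i} ((v_i · u_j) / (u_j · u_j)) · u_j.

Step by step this gives:
  u_1 = (3, 2, 0, 0)
  u_2 = (-16/13, 24/13, 3, 1)
  u_3 = (178/97, -267/97, 369/194, 317/194)

Orthogonality check:
  u_2 · u_1 = 0 (should be 0)
  u_3 · u_1 = 0 (should be 0)
  u_3 · u_2 = 0 (should be 0)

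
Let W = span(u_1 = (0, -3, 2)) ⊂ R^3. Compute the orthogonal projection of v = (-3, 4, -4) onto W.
proj_W(v) = (0, 60/13, -40/13)

Set up U = [u_1 | ... | u_1] ∈ R^(3×1). The projector onto W = col(U) is P = U (U^T U)^(-1) U^T.
Compute U^T U =
  [13],
and U^T v = (-20).
Solve U^T U · c = U^T v for the coefficients: c = (-20/13). The projection is proj_W(v) = U c.
Check: (v - proj_W(v)) · u_1 = 0  (should be 0).
Result: proj_W(v) = (0, 60/13, -40/13).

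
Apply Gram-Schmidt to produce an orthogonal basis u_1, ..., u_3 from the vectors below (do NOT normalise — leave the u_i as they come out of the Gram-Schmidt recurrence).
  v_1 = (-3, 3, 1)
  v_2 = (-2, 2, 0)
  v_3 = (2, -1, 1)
Orthogonal basis:
  u_1 = (-3, 3, 1)
  u_2 = (-2/19, 2/19, -12/19)
  u_3 = (1/2, 1/2, 0)

Apply the Gram-Schmidt recurrence
  u_1 = v_1
  u_i = v_i − Σ_{j<i} ((v_i · u_j) / (u_j · u_j)) · u_j.

Step by step this gives:
  u_1 = (-3, 3, 1)
  u_2 = (-2/19, 2/19, -12/19)
  u_3 = (1/2, 1/2, 0)

Orthogonality check:
  u_2 · u_1 = 0 (should be 0)
  u_3 · u_1 = 0 (should be 0)
  u_3 · u_2 = 0 (should be 0)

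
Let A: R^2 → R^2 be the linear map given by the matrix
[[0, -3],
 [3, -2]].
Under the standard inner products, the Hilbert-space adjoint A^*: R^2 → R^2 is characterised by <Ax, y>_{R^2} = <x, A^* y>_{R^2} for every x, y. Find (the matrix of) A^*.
A^* = A^T =
[[0, 3],
 [-3, -2]]

For real matrices with standard dot products, the defining identity <Ax, y> = <x, A^* y> gives (Ax)^T y = x^T (A^*) y, i.e. x^T A^T y = x^T (A^*) y. Since this holds for all x, y, we must have A^* = A^T. Therefore
A^* =
[[0, 3],
 [-3, -2]].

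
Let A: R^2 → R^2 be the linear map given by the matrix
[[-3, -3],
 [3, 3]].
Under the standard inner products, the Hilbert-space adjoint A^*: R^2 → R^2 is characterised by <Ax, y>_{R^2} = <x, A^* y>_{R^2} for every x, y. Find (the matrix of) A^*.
A^* = A^T =
[[-3, 3],
 [-3, 3]]

For real matrices with standard dot products, the defining identity <Ax, y> = <x, A^* y> gives (Ax)^T y = x^T (A^*) y, i.e. x^T A^T y = x^T (A^*) y. Since this holds for all x, y, we must have A^* = A^T. Therefore
A^* =
[[-3, 3],
 [-3, 3]].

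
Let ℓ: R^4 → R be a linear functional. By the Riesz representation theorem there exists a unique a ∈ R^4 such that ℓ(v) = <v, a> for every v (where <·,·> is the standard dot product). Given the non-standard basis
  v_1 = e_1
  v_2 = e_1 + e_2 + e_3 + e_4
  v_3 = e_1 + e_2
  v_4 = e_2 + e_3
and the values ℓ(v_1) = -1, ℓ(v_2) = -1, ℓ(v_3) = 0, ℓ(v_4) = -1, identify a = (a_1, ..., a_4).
a = (-1, 1, -2, 1)

Write a = (a_1, ..., a_4) in the standard basis. For each basis vector v_i, ℓ(v_i) = <v_i, a> is a linear equation in the a_j's. Collect the n equations into a matrix system V a = ℓ, where row i of V is v_i (expressed in the standard basis). Since V is invertible (lower-triangular with 1s on the diagonal, up to permutation), solve by back-substitution:
  V =
[[1, 0, 0, 0],
 [1, 1, 1, 1],
 [1, 1, 0, 0],
 [0, 1, 1, 0]]
  V a = (-1, -1, 0, -1)
Solving gives a = (-1, 1, -2, 1).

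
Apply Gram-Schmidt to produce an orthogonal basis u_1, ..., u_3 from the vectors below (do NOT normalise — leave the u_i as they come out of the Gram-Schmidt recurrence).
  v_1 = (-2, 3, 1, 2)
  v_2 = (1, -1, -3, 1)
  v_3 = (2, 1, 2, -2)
Orthogonal basis:
  u_1 = (-2, 3, 1, 2)
  u_2 = (1/3, 0, -8/3, 5/3)
  u_3 = (29/15, 3/2, 1/30, -1/3)

Apply the Gram-Schmidt recurrence
  u_1 = v_1
  u_i = v_i − Σ_{j<i} ((v_i · u_j) / (u_j · u_j)) · u_j.

Step by step this gives:
  u_1 = (-2, 3, 1, 2)
  u_2 = (1/3, 0, -8/3, 5/3)
  u_3 = (29/15, 3/2, 1/30, -1/3)

Orthogonality check:
  u_2 · u_1 = 0 (should be 0)
  u_3 · u_1 = 0 (should be 0)
  u_3 · u_2 = 0 (should be 0)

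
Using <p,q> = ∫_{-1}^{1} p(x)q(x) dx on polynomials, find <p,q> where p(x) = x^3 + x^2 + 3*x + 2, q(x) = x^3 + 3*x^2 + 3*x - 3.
<p,q> = -4/35

Expand the product: p(x)·q(x) = x^6 + 4*x^5 + 9*x^4 + 11*x^3 + 12*x^2 - 3*x - 6.
∫_{-1}^{1} of each monomial x^k gives [2/(k+1) if k even, 0 if k odd]. Integrating term-by-term (or equivalently evaluating the antiderivative F(x) = x^7/7 + 2*x^6/3 + 9*x^5/5 + 11*x^4/4 + 4*x^3 - 3*x^2/2 - 6*x at the endpoints):
  F(1) − F(−1) = 781/420 − (829/420) = -4/35.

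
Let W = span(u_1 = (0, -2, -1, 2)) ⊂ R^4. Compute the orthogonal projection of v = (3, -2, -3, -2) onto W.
proj_W(v) = (0, -2/3, -1/3, 2/3)

Set up U = [u_1 | ... | u_1] ∈ R^(4×1). The projector onto W = col(U) is P = U (U^T U)^(-1) U^T.
Compute U^T U =
  [9],
and U^T v = (3).
Solve U^T U · c = U^T v for the coefficients: c = (1/3). The projection is proj_W(v) = U c.
Check: (v - proj_W(v)) · u_1 = 0  (should be 0).
Result: proj_W(v) = (0, -2/3, -1/3, 2/3).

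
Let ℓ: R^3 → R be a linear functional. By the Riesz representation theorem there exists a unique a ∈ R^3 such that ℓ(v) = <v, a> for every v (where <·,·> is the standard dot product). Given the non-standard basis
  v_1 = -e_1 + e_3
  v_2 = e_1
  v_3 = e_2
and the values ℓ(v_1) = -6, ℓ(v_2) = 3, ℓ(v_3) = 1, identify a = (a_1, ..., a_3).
a = (3, 1, -3)

Write a = (a_1, ..., a_3) in the standard basis. For each basis vector v_i, ℓ(v_i) = <v_i, a> is a linear equation in the a_j's. Collect the n equations into a matrix system V a = ℓ, where row i of V is v_i (expressed in the standard basis). Since V is invertible (lower-triangular with 1s on the diagonal, up to permutation), solve by back-substitution:
  V =
[[-1, 0, 1],
 [1, 0, 0],
 [0, 1, 0]]
  V a = (-6, 3, 1)
Solving gives a = (3, 1, -3).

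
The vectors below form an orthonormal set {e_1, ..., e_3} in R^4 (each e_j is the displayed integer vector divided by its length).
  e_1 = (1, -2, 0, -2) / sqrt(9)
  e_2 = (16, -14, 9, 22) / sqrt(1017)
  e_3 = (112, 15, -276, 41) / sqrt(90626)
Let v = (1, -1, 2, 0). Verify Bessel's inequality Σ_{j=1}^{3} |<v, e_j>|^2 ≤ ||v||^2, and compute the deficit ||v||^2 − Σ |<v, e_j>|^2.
Σ |<v, e_j>|^2 = 4451/802; ||v||^2 = 6; deficit = 361/802

Write each e_j = u_j / sqrt(<u_j, u_j>) where u_j is the displayed integer vector. Then <v, e_j> = <v, u_j> / sqrt(<u_j, u_j>), so |<v, e_j>|^2 = <v, u_j>^2 / <u_j, u_j>.
Coefficients: <v, e_1> = 3/sqrt(9), <v, e_2> = 48/sqrt(1017), <v, e_3> = -455/sqrt(90626).
Square and sum: Σ |<v, e_j>|^2 = 4451/802.
Compute ||v||^2 = v·v = 6.
Deficit = 6 − 4451/802 = 361/802 ≥ 0, confirming Bessel's inequality. (The deficit equals ||v − Σ <v,e_j> e_j||^2, the squared distance from v to span{e_j}.)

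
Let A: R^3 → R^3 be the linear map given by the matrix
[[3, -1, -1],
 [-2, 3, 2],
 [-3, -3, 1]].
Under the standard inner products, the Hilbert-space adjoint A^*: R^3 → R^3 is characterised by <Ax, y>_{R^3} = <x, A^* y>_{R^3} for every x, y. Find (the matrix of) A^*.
A^* = A^T =
[[3, -2, -3],
 [-1, 3, -3],
 [-1, 2, 1]]

For real matrices with standard dot products, the defining identity <Ax, y> = <x, A^* y> gives (Ax)^T y = x^T (A^*) y, i.e. x^T A^T y = x^T (A^*) y. Since this holds for all x, y, we must have A^* = A^T. Therefore
A^* =
[[3, -2, -3],
 [-1, 3, -3],
 [-1, 2, 1]].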